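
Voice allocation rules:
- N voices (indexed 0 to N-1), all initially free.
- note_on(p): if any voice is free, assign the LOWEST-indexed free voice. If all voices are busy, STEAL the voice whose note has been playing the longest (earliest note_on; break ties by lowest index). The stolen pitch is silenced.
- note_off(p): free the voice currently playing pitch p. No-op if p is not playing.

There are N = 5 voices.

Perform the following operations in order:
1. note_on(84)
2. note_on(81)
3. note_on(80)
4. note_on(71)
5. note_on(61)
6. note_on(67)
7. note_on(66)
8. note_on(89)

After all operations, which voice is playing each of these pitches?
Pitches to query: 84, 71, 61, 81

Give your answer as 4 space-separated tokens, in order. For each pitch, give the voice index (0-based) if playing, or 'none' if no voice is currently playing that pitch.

Op 1: note_on(84): voice 0 is free -> assigned | voices=[84 - - - -]
Op 2: note_on(81): voice 1 is free -> assigned | voices=[84 81 - - -]
Op 3: note_on(80): voice 2 is free -> assigned | voices=[84 81 80 - -]
Op 4: note_on(71): voice 3 is free -> assigned | voices=[84 81 80 71 -]
Op 5: note_on(61): voice 4 is free -> assigned | voices=[84 81 80 71 61]
Op 6: note_on(67): all voices busy, STEAL voice 0 (pitch 84, oldest) -> assign | voices=[67 81 80 71 61]
Op 7: note_on(66): all voices busy, STEAL voice 1 (pitch 81, oldest) -> assign | voices=[67 66 80 71 61]
Op 8: note_on(89): all voices busy, STEAL voice 2 (pitch 80, oldest) -> assign | voices=[67 66 89 71 61]

Answer: none 3 4 none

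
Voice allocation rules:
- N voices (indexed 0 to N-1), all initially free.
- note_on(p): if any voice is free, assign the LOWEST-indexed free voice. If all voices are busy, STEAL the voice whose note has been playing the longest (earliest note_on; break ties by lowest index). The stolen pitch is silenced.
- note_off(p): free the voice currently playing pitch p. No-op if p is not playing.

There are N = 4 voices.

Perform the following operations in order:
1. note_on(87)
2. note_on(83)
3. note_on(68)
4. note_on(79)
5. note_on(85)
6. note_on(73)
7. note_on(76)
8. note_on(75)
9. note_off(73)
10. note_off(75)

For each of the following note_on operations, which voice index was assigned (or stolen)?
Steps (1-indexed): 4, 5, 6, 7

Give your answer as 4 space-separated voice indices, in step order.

Op 1: note_on(87): voice 0 is free -> assigned | voices=[87 - - -]
Op 2: note_on(83): voice 1 is free -> assigned | voices=[87 83 - -]
Op 3: note_on(68): voice 2 is free -> assigned | voices=[87 83 68 -]
Op 4: note_on(79): voice 3 is free -> assigned | voices=[87 83 68 79]
Op 5: note_on(85): all voices busy, STEAL voice 0 (pitch 87, oldest) -> assign | voices=[85 83 68 79]
Op 6: note_on(73): all voices busy, STEAL voice 1 (pitch 83, oldest) -> assign | voices=[85 73 68 79]
Op 7: note_on(76): all voices busy, STEAL voice 2 (pitch 68, oldest) -> assign | voices=[85 73 76 79]
Op 8: note_on(75): all voices busy, STEAL voice 3 (pitch 79, oldest) -> assign | voices=[85 73 76 75]
Op 9: note_off(73): free voice 1 | voices=[85 - 76 75]
Op 10: note_off(75): free voice 3 | voices=[85 - 76 -]

Answer: 3 0 1 2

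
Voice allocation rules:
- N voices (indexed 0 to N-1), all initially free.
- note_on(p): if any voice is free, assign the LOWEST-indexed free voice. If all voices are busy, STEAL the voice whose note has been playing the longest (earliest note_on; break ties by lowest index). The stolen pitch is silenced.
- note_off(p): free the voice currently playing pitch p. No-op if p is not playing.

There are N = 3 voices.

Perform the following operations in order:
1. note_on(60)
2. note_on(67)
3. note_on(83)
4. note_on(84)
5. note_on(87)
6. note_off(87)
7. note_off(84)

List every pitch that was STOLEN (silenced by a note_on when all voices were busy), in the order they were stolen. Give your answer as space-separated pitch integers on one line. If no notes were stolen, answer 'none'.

Op 1: note_on(60): voice 0 is free -> assigned | voices=[60 - -]
Op 2: note_on(67): voice 1 is free -> assigned | voices=[60 67 -]
Op 3: note_on(83): voice 2 is free -> assigned | voices=[60 67 83]
Op 4: note_on(84): all voices busy, STEAL voice 0 (pitch 60, oldest) -> assign | voices=[84 67 83]
Op 5: note_on(87): all voices busy, STEAL voice 1 (pitch 67, oldest) -> assign | voices=[84 87 83]
Op 6: note_off(87): free voice 1 | voices=[84 - 83]
Op 7: note_off(84): free voice 0 | voices=[- - 83]

Answer: 60 67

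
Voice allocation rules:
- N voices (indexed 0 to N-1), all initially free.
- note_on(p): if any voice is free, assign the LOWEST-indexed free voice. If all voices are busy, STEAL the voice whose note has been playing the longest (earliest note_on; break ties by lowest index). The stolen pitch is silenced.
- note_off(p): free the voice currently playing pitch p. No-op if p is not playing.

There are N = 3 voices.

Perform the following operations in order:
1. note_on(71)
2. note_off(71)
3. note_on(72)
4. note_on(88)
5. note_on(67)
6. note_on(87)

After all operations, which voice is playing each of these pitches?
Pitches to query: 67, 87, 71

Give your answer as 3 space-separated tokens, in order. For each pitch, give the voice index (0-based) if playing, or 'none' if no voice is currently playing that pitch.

Op 1: note_on(71): voice 0 is free -> assigned | voices=[71 - -]
Op 2: note_off(71): free voice 0 | voices=[- - -]
Op 3: note_on(72): voice 0 is free -> assigned | voices=[72 - -]
Op 4: note_on(88): voice 1 is free -> assigned | voices=[72 88 -]
Op 5: note_on(67): voice 2 is free -> assigned | voices=[72 88 67]
Op 6: note_on(87): all voices busy, STEAL voice 0 (pitch 72, oldest) -> assign | voices=[87 88 67]

Answer: 2 0 none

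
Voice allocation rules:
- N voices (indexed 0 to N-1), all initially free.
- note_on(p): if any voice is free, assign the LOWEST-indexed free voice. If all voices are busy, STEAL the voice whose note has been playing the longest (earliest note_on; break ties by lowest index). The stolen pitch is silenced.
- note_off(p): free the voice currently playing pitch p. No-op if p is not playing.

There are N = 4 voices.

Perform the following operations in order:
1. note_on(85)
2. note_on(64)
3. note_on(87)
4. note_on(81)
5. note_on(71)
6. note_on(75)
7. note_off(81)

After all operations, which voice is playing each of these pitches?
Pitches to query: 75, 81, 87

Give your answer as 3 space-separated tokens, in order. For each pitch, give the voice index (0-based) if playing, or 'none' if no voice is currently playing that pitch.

Answer: 1 none 2

Derivation:
Op 1: note_on(85): voice 0 is free -> assigned | voices=[85 - - -]
Op 2: note_on(64): voice 1 is free -> assigned | voices=[85 64 - -]
Op 3: note_on(87): voice 2 is free -> assigned | voices=[85 64 87 -]
Op 4: note_on(81): voice 3 is free -> assigned | voices=[85 64 87 81]
Op 5: note_on(71): all voices busy, STEAL voice 0 (pitch 85, oldest) -> assign | voices=[71 64 87 81]
Op 6: note_on(75): all voices busy, STEAL voice 1 (pitch 64, oldest) -> assign | voices=[71 75 87 81]
Op 7: note_off(81): free voice 3 | voices=[71 75 87 -]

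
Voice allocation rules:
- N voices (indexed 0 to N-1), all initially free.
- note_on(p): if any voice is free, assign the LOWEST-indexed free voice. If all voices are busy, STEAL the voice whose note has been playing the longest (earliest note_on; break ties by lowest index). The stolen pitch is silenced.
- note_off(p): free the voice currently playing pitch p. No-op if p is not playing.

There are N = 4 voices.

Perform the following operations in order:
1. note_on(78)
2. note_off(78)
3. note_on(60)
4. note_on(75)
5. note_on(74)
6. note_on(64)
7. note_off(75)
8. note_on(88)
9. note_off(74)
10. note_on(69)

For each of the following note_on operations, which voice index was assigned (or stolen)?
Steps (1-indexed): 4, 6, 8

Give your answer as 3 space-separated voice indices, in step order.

Op 1: note_on(78): voice 0 is free -> assigned | voices=[78 - - -]
Op 2: note_off(78): free voice 0 | voices=[- - - -]
Op 3: note_on(60): voice 0 is free -> assigned | voices=[60 - - -]
Op 4: note_on(75): voice 1 is free -> assigned | voices=[60 75 - -]
Op 5: note_on(74): voice 2 is free -> assigned | voices=[60 75 74 -]
Op 6: note_on(64): voice 3 is free -> assigned | voices=[60 75 74 64]
Op 7: note_off(75): free voice 1 | voices=[60 - 74 64]
Op 8: note_on(88): voice 1 is free -> assigned | voices=[60 88 74 64]
Op 9: note_off(74): free voice 2 | voices=[60 88 - 64]
Op 10: note_on(69): voice 2 is free -> assigned | voices=[60 88 69 64]

Answer: 1 3 1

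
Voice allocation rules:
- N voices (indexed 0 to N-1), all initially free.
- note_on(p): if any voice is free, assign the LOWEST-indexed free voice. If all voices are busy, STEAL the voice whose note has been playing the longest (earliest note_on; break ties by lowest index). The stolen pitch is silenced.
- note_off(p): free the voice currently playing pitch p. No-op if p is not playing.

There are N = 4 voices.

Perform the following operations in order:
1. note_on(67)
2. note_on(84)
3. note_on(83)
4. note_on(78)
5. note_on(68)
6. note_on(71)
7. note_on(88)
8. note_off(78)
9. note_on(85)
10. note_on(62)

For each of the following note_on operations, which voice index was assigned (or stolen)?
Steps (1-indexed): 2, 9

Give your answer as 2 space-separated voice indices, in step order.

Op 1: note_on(67): voice 0 is free -> assigned | voices=[67 - - -]
Op 2: note_on(84): voice 1 is free -> assigned | voices=[67 84 - -]
Op 3: note_on(83): voice 2 is free -> assigned | voices=[67 84 83 -]
Op 4: note_on(78): voice 3 is free -> assigned | voices=[67 84 83 78]
Op 5: note_on(68): all voices busy, STEAL voice 0 (pitch 67, oldest) -> assign | voices=[68 84 83 78]
Op 6: note_on(71): all voices busy, STEAL voice 1 (pitch 84, oldest) -> assign | voices=[68 71 83 78]
Op 7: note_on(88): all voices busy, STEAL voice 2 (pitch 83, oldest) -> assign | voices=[68 71 88 78]
Op 8: note_off(78): free voice 3 | voices=[68 71 88 -]
Op 9: note_on(85): voice 3 is free -> assigned | voices=[68 71 88 85]
Op 10: note_on(62): all voices busy, STEAL voice 0 (pitch 68, oldest) -> assign | voices=[62 71 88 85]

Answer: 1 3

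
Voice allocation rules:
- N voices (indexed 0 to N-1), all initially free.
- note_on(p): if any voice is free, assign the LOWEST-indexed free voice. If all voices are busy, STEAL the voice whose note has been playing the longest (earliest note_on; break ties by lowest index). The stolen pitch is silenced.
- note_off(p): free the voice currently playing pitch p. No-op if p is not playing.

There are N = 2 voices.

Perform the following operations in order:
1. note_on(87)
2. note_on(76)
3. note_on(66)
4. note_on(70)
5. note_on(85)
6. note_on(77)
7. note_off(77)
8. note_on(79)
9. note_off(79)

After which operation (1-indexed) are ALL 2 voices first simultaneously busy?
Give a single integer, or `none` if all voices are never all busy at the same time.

Op 1: note_on(87): voice 0 is free -> assigned | voices=[87 -]
Op 2: note_on(76): voice 1 is free -> assigned | voices=[87 76]
Op 3: note_on(66): all voices busy, STEAL voice 0 (pitch 87, oldest) -> assign | voices=[66 76]
Op 4: note_on(70): all voices busy, STEAL voice 1 (pitch 76, oldest) -> assign | voices=[66 70]
Op 5: note_on(85): all voices busy, STEAL voice 0 (pitch 66, oldest) -> assign | voices=[85 70]
Op 6: note_on(77): all voices busy, STEAL voice 1 (pitch 70, oldest) -> assign | voices=[85 77]
Op 7: note_off(77): free voice 1 | voices=[85 -]
Op 8: note_on(79): voice 1 is free -> assigned | voices=[85 79]
Op 9: note_off(79): free voice 1 | voices=[85 -]

Answer: 2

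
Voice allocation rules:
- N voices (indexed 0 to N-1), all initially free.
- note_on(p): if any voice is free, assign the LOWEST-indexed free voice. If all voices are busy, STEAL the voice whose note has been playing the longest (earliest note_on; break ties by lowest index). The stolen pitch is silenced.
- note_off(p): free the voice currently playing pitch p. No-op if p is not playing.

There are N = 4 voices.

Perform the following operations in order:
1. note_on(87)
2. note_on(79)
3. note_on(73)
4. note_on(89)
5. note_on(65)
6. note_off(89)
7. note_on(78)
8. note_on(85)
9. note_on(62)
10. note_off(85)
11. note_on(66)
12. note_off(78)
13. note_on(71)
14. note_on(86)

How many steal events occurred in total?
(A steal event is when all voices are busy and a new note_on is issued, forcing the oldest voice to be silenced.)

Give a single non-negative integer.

Op 1: note_on(87): voice 0 is free -> assigned | voices=[87 - - -]
Op 2: note_on(79): voice 1 is free -> assigned | voices=[87 79 - -]
Op 3: note_on(73): voice 2 is free -> assigned | voices=[87 79 73 -]
Op 4: note_on(89): voice 3 is free -> assigned | voices=[87 79 73 89]
Op 5: note_on(65): all voices busy, STEAL voice 0 (pitch 87, oldest) -> assign | voices=[65 79 73 89]
Op 6: note_off(89): free voice 3 | voices=[65 79 73 -]
Op 7: note_on(78): voice 3 is free -> assigned | voices=[65 79 73 78]
Op 8: note_on(85): all voices busy, STEAL voice 1 (pitch 79, oldest) -> assign | voices=[65 85 73 78]
Op 9: note_on(62): all voices busy, STEAL voice 2 (pitch 73, oldest) -> assign | voices=[65 85 62 78]
Op 10: note_off(85): free voice 1 | voices=[65 - 62 78]
Op 11: note_on(66): voice 1 is free -> assigned | voices=[65 66 62 78]
Op 12: note_off(78): free voice 3 | voices=[65 66 62 -]
Op 13: note_on(71): voice 3 is free -> assigned | voices=[65 66 62 71]
Op 14: note_on(86): all voices busy, STEAL voice 0 (pitch 65, oldest) -> assign | voices=[86 66 62 71]

Answer: 4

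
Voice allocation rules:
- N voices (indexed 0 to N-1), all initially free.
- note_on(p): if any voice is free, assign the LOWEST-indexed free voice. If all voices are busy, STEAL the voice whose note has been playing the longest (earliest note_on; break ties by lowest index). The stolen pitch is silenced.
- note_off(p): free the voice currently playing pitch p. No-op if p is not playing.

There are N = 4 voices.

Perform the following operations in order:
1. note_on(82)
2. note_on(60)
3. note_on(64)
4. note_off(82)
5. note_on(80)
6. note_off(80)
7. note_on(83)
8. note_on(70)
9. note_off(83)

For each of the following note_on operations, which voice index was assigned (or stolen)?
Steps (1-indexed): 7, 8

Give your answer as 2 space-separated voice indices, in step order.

Answer: 0 3

Derivation:
Op 1: note_on(82): voice 0 is free -> assigned | voices=[82 - - -]
Op 2: note_on(60): voice 1 is free -> assigned | voices=[82 60 - -]
Op 3: note_on(64): voice 2 is free -> assigned | voices=[82 60 64 -]
Op 4: note_off(82): free voice 0 | voices=[- 60 64 -]
Op 5: note_on(80): voice 0 is free -> assigned | voices=[80 60 64 -]
Op 6: note_off(80): free voice 0 | voices=[- 60 64 -]
Op 7: note_on(83): voice 0 is free -> assigned | voices=[83 60 64 -]
Op 8: note_on(70): voice 3 is free -> assigned | voices=[83 60 64 70]
Op 9: note_off(83): free voice 0 | voices=[- 60 64 70]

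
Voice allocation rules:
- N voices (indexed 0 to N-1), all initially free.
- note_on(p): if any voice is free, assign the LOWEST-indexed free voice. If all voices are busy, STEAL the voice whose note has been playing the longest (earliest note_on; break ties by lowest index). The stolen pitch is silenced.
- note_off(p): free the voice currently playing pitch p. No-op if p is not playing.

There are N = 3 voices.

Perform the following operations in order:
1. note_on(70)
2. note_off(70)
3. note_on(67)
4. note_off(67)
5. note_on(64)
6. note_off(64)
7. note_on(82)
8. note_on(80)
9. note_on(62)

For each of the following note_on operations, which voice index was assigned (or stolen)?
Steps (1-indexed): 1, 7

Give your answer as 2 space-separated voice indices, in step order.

Answer: 0 0

Derivation:
Op 1: note_on(70): voice 0 is free -> assigned | voices=[70 - -]
Op 2: note_off(70): free voice 0 | voices=[- - -]
Op 3: note_on(67): voice 0 is free -> assigned | voices=[67 - -]
Op 4: note_off(67): free voice 0 | voices=[- - -]
Op 5: note_on(64): voice 0 is free -> assigned | voices=[64 - -]
Op 6: note_off(64): free voice 0 | voices=[- - -]
Op 7: note_on(82): voice 0 is free -> assigned | voices=[82 - -]
Op 8: note_on(80): voice 1 is free -> assigned | voices=[82 80 -]
Op 9: note_on(62): voice 2 is free -> assigned | voices=[82 80 62]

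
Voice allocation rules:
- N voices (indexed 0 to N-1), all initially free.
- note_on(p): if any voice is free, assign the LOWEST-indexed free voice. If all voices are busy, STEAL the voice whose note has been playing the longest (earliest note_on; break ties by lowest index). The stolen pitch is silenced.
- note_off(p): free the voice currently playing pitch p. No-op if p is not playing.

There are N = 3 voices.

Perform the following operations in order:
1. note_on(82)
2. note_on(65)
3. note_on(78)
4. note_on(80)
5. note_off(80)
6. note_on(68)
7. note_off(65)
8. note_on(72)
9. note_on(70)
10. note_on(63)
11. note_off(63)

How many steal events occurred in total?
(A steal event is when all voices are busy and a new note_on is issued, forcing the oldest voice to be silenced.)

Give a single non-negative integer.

Answer: 3

Derivation:
Op 1: note_on(82): voice 0 is free -> assigned | voices=[82 - -]
Op 2: note_on(65): voice 1 is free -> assigned | voices=[82 65 -]
Op 3: note_on(78): voice 2 is free -> assigned | voices=[82 65 78]
Op 4: note_on(80): all voices busy, STEAL voice 0 (pitch 82, oldest) -> assign | voices=[80 65 78]
Op 5: note_off(80): free voice 0 | voices=[- 65 78]
Op 6: note_on(68): voice 0 is free -> assigned | voices=[68 65 78]
Op 7: note_off(65): free voice 1 | voices=[68 - 78]
Op 8: note_on(72): voice 1 is free -> assigned | voices=[68 72 78]
Op 9: note_on(70): all voices busy, STEAL voice 2 (pitch 78, oldest) -> assign | voices=[68 72 70]
Op 10: note_on(63): all voices busy, STEAL voice 0 (pitch 68, oldest) -> assign | voices=[63 72 70]
Op 11: note_off(63): free voice 0 | voices=[- 72 70]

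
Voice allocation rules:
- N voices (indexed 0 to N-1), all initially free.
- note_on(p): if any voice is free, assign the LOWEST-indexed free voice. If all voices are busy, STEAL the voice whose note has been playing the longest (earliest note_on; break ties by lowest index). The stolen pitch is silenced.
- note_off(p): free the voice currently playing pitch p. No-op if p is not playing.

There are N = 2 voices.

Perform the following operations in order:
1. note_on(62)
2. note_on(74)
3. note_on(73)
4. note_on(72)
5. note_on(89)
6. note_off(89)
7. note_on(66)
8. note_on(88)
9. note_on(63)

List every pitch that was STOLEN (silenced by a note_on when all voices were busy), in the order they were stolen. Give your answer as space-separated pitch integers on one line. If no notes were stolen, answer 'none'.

Op 1: note_on(62): voice 0 is free -> assigned | voices=[62 -]
Op 2: note_on(74): voice 1 is free -> assigned | voices=[62 74]
Op 3: note_on(73): all voices busy, STEAL voice 0 (pitch 62, oldest) -> assign | voices=[73 74]
Op 4: note_on(72): all voices busy, STEAL voice 1 (pitch 74, oldest) -> assign | voices=[73 72]
Op 5: note_on(89): all voices busy, STEAL voice 0 (pitch 73, oldest) -> assign | voices=[89 72]
Op 6: note_off(89): free voice 0 | voices=[- 72]
Op 7: note_on(66): voice 0 is free -> assigned | voices=[66 72]
Op 8: note_on(88): all voices busy, STEAL voice 1 (pitch 72, oldest) -> assign | voices=[66 88]
Op 9: note_on(63): all voices busy, STEAL voice 0 (pitch 66, oldest) -> assign | voices=[63 88]

Answer: 62 74 73 72 66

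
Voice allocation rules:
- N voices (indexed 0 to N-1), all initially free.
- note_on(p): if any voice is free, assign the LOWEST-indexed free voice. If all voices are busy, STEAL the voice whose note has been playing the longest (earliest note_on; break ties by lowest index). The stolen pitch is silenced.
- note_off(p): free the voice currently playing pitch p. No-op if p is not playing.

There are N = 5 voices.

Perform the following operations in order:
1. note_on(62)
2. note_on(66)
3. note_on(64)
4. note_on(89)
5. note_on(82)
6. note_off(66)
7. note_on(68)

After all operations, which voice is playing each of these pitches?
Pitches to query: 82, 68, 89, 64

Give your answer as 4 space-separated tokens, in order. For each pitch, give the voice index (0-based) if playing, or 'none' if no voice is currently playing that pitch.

Answer: 4 1 3 2

Derivation:
Op 1: note_on(62): voice 0 is free -> assigned | voices=[62 - - - -]
Op 2: note_on(66): voice 1 is free -> assigned | voices=[62 66 - - -]
Op 3: note_on(64): voice 2 is free -> assigned | voices=[62 66 64 - -]
Op 4: note_on(89): voice 3 is free -> assigned | voices=[62 66 64 89 -]
Op 5: note_on(82): voice 4 is free -> assigned | voices=[62 66 64 89 82]
Op 6: note_off(66): free voice 1 | voices=[62 - 64 89 82]
Op 7: note_on(68): voice 1 is free -> assigned | voices=[62 68 64 89 82]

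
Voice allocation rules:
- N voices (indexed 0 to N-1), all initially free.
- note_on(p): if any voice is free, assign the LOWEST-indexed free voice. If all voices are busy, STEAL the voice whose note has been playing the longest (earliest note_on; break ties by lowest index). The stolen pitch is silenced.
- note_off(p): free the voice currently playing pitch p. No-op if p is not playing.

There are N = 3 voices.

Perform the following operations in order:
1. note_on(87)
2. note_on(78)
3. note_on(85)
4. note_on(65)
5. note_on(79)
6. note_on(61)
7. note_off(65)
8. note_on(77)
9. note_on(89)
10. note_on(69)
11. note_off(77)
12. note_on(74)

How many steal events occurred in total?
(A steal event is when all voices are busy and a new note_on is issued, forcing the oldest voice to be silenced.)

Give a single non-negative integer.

Answer: 5

Derivation:
Op 1: note_on(87): voice 0 is free -> assigned | voices=[87 - -]
Op 2: note_on(78): voice 1 is free -> assigned | voices=[87 78 -]
Op 3: note_on(85): voice 2 is free -> assigned | voices=[87 78 85]
Op 4: note_on(65): all voices busy, STEAL voice 0 (pitch 87, oldest) -> assign | voices=[65 78 85]
Op 5: note_on(79): all voices busy, STEAL voice 1 (pitch 78, oldest) -> assign | voices=[65 79 85]
Op 6: note_on(61): all voices busy, STEAL voice 2 (pitch 85, oldest) -> assign | voices=[65 79 61]
Op 7: note_off(65): free voice 0 | voices=[- 79 61]
Op 8: note_on(77): voice 0 is free -> assigned | voices=[77 79 61]
Op 9: note_on(89): all voices busy, STEAL voice 1 (pitch 79, oldest) -> assign | voices=[77 89 61]
Op 10: note_on(69): all voices busy, STEAL voice 2 (pitch 61, oldest) -> assign | voices=[77 89 69]
Op 11: note_off(77): free voice 0 | voices=[- 89 69]
Op 12: note_on(74): voice 0 is free -> assigned | voices=[74 89 69]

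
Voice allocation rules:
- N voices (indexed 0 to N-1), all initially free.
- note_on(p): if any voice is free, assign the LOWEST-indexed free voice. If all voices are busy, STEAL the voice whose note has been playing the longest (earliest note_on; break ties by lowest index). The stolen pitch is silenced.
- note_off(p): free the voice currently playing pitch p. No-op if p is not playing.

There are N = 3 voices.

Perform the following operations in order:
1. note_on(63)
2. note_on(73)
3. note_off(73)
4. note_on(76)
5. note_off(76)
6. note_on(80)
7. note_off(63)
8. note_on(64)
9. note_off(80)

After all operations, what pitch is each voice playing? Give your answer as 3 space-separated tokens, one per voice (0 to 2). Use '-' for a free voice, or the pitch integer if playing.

Op 1: note_on(63): voice 0 is free -> assigned | voices=[63 - -]
Op 2: note_on(73): voice 1 is free -> assigned | voices=[63 73 -]
Op 3: note_off(73): free voice 1 | voices=[63 - -]
Op 4: note_on(76): voice 1 is free -> assigned | voices=[63 76 -]
Op 5: note_off(76): free voice 1 | voices=[63 - -]
Op 6: note_on(80): voice 1 is free -> assigned | voices=[63 80 -]
Op 7: note_off(63): free voice 0 | voices=[- 80 -]
Op 8: note_on(64): voice 0 is free -> assigned | voices=[64 80 -]
Op 9: note_off(80): free voice 1 | voices=[64 - -]

Answer: 64 - -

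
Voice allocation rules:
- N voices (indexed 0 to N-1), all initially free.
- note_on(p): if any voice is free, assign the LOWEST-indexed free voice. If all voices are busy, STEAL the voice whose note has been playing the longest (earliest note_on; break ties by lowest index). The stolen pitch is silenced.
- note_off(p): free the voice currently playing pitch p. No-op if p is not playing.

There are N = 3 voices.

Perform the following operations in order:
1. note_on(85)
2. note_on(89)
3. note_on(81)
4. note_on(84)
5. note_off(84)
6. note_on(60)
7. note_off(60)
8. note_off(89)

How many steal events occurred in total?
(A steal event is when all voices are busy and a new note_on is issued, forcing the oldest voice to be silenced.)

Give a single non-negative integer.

Answer: 1

Derivation:
Op 1: note_on(85): voice 0 is free -> assigned | voices=[85 - -]
Op 2: note_on(89): voice 1 is free -> assigned | voices=[85 89 -]
Op 3: note_on(81): voice 2 is free -> assigned | voices=[85 89 81]
Op 4: note_on(84): all voices busy, STEAL voice 0 (pitch 85, oldest) -> assign | voices=[84 89 81]
Op 5: note_off(84): free voice 0 | voices=[- 89 81]
Op 6: note_on(60): voice 0 is free -> assigned | voices=[60 89 81]
Op 7: note_off(60): free voice 0 | voices=[- 89 81]
Op 8: note_off(89): free voice 1 | voices=[- - 81]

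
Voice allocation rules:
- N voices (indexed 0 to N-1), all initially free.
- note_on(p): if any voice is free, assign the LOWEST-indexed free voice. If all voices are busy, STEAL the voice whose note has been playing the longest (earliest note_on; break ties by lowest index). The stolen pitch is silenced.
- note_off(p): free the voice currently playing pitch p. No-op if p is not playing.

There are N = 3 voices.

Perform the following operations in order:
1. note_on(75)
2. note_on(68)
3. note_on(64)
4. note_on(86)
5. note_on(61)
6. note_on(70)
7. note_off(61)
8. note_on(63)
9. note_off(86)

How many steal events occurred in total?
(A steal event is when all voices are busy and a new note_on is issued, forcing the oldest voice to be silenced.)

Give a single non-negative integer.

Answer: 3

Derivation:
Op 1: note_on(75): voice 0 is free -> assigned | voices=[75 - -]
Op 2: note_on(68): voice 1 is free -> assigned | voices=[75 68 -]
Op 3: note_on(64): voice 2 is free -> assigned | voices=[75 68 64]
Op 4: note_on(86): all voices busy, STEAL voice 0 (pitch 75, oldest) -> assign | voices=[86 68 64]
Op 5: note_on(61): all voices busy, STEAL voice 1 (pitch 68, oldest) -> assign | voices=[86 61 64]
Op 6: note_on(70): all voices busy, STEAL voice 2 (pitch 64, oldest) -> assign | voices=[86 61 70]
Op 7: note_off(61): free voice 1 | voices=[86 - 70]
Op 8: note_on(63): voice 1 is free -> assigned | voices=[86 63 70]
Op 9: note_off(86): free voice 0 | voices=[- 63 70]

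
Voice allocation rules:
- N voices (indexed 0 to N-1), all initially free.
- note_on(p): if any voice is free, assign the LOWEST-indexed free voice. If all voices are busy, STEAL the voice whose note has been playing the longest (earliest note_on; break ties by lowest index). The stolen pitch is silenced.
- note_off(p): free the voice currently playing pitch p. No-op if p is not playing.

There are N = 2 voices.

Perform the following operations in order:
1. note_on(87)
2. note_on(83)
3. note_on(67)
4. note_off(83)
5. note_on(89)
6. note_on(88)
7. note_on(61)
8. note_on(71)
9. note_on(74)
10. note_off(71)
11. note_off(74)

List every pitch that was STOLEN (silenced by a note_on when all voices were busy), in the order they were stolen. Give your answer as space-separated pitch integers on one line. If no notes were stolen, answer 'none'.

Op 1: note_on(87): voice 0 is free -> assigned | voices=[87 -]
Op 2: note_on(83): voice 1 is free -> assigned | voices=[87 83]
Op 3: note_on(67): all voices busy, STEAL voice 0 (pitch 87, oldest) -> assign | voices=[67 83]
Op 4: note_off(83): free voice 1 | voices=[67 -]
Op 5: note_on(89): voice 1 is free -> assigned | voices=[67 89]
Op 6: note_on(88): all voices busy, STEAL voice 0 (pitch 67, oldest) -> assign | voices=[88 89]
Op 7: note_on(61): all voices busy, STEAL voice 1 (pitch 89, oldest) -> assign | voices=[88 61]
Op 8: note_on(71): all voices busy, STEAL voice 0 (pitch 88, oldest) -> assign | voices=[71 61]
Op 9: note_on(74): all voices busy, STEAL voice 1 (pitch 61, oldest) -> assign | voices=[71 74]
Op 10: note_off(71): free voice 0 | voices=[- 74]
Op 11: note_off(74): free voice 1 | voices=[- -]

Answer: 87 67 89 88 61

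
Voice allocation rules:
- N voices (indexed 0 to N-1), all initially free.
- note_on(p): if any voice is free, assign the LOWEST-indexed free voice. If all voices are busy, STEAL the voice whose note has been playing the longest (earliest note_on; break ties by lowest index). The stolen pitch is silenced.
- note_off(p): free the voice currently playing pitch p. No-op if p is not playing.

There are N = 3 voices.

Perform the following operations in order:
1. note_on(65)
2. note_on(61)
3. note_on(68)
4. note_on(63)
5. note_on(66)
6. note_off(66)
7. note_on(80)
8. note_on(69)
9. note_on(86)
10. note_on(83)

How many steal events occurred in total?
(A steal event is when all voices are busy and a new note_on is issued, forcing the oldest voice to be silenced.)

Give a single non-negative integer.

Answer: 5

Derivation:
Op 1: note_on(65): voice 0 is free -> assigned | voices=[65 - -]
Op 2: note_on(61): voice 1 is free -> assigned | voices=[65 61 -]
Op 3: note_on(68): voice 2 is free -> assigned | voices=[65 61 68]
Op 4: note_on(63): all voices busy, STEAL voice 0 (pitch 65, oldest) -> assign | voices=[63 61 68]
Op 5: note_on(66): all voices busy, STEAL voice 1 (pitch 61, oldest) -> assign | voices=[63 66 68]
Op 6: note_off(66): free voice 1 | voices=[63 - 68]
Op 7: note_on(80): voice 1 is free -> assigned | voices=[63 80 68]
Op 8: note_on(69): all voices busy, STEAL voice 2 (pitch 68, oldest) -> assign | voices=[63 80 69]
Op 9: note_on(86): all voices busy, STEAL voice 0 (pitch 63, oldest) -> assign | voices=[86 80 69]
Op 10: note_on(83): all voices busy, STEAL voice 1 (pitch 80, oldest) -> assign | voices=[86 83 69]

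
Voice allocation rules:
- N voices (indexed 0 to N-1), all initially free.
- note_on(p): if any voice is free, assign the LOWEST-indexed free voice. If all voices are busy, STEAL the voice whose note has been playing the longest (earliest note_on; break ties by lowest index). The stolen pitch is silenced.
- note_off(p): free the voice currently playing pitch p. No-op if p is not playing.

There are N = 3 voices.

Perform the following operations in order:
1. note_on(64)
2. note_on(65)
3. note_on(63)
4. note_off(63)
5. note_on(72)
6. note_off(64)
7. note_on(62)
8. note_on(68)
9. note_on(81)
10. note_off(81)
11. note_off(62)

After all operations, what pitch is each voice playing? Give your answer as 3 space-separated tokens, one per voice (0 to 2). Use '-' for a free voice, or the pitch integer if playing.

Answer: - 68 -

Derivation:
Op 1: note_on(64): voice 0 is free -> assigned | voices=[64 - -]
Op 2: note_on(65): voice 1 is free -> assigned | voices=[64 65 -]
Op 3: note_on(63): voice 2 is free -> assigned | voices=[64 65 63]
Op 4: note_off(63): free voice 2 | voices=[64 65 -]
Op 5: note_on(72): voice 2 is free -> assigned | voices=[64 65 72]
Op 6: note_off(64): free voice 0 | voices=[- 65 72]
Op 7: note_on(62): voice 0 is free -> assigned | voices=[62 65 72]
Op 8: note_on(68): all voices busy, STEAL voice 1 (pitch 65, oldest) -> assign | voices=[62 68 72]
Op 9: note_on(81): all voices busy, STEAL voice 2 (pitch 72, oldest) -> assign | voices=[62 68 81]
Op 10: note_off(81): free voice 2 | voices=[62 68 -]
Op 11: note_off(62): free voice 0 | voices=[- 68 -]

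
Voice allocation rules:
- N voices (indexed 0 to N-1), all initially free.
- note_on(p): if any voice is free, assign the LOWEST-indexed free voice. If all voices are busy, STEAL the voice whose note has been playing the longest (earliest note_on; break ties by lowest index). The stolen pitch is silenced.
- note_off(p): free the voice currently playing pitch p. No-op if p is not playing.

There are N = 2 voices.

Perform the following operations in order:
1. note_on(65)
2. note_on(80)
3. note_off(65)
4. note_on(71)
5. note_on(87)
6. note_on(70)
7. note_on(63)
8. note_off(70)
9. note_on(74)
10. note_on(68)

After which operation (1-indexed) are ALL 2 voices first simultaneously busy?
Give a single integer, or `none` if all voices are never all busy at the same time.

Op 1: note_on(65): voice 0 is free -> assigned | voices=[65 -]
Op 2: note_on(80): voice 1 is free -> assigned | voices=[65 80]
Op 3: note_off(65): free voice 0 | voices=[- 80]
Op 4: note_on(71): voice 0 is free -> assigned | voices=[71 80]
Op 5: note_on(87): all voices busy, STEAL voice 1 (pitch 80, oldest) -> assign | voices=[71 87]
Op 6: note_on(70): all voices busy, STEAL voice 0 (pitch 71, oldest) -> assign | voices=[70 87]
Op 7: note_on(63): all voices busy, STEAL voice 1 (pitch 87, oldest) -> assign | voices=[70 63]
Op 8: note_off(70): free voice 0 | voices=[- 63]
Op 9: note_on(74): voice 0 is free -> assigned | voices=[74 63]
Op 10: note_on(68): all voices busy, STEAL voice 1 (pitch 63, oldest) -> assign | voices=[74 68]

Answer: 2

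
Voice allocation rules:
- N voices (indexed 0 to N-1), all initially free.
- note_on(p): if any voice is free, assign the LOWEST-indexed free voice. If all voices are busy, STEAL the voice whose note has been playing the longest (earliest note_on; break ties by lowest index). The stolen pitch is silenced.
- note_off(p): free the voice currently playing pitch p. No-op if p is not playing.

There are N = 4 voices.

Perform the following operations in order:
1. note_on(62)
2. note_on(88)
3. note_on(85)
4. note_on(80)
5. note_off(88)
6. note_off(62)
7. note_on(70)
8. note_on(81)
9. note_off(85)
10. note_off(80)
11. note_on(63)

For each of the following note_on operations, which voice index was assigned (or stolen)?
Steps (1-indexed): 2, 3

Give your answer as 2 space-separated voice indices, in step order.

Op 1: note_on(62): voice 0 is free -> assigned | voices=[62 - - -]
Op 2: note_on(88): voice 1 is free -> assigned | voices=[62 88 - -]
Op 3: note_on(85): voice 2 is free -> assigned | voices=[62 88 85 -]
Op 4: note_on(80): voice 3 is free -> assigned | voices=[62 88 85 80]
Op 5: note_off(88): free voice 1 | voices=[62 - 85 80]
Op 6: note_off(62): free voice 0 | voices=[- - 85 80]
Op 7: note_on(70): voice 0 is free -> assigned | voices=[70 - 85 80]
Op 8: note_on(81): voice 1 is free -> assigned | voices=[70 81 85 80]
Op 9: note_off(85): free voice 2 | voices=[70 81 - 80]
Op 10: note_off(80): free voice 3 | voices=[70 81 - -]
Op 11: note_on(63): voice 2 is free -> assigned | voices=[70 81 63 -]

Answer: 1 2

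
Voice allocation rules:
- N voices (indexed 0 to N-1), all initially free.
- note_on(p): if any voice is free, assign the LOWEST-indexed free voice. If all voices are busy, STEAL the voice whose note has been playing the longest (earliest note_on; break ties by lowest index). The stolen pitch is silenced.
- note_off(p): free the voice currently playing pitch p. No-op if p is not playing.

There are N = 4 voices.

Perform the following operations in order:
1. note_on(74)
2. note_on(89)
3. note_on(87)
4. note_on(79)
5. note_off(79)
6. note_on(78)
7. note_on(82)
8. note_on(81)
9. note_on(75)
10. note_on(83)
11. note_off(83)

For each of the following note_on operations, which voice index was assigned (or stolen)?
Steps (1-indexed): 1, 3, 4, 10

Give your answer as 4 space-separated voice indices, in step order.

Op 1: note_on(74): voice 0 is free -> assigned | voices=[74 - - -]
Op 2: note_on(89): voice 1 is free -> assigned | voices=[74 89 - -]
Op 3: note_on(87): voice 2 is free -> assigned | voices=[74 89 87 -]
Op 4: note_on(79): voice 3 is free -> assigned | voices=[74 89 87 79]
Op 5: note_off(79): free voice 3 | voices=[74 89 87 -]
Op 6: note_on(78): voice 3 is free -> assigned | voices=[74 89 87 78]
Op 7: note_on(82): all voices busy, STEAL voice 0 (pitch 74, oldest) -> assign | voices=[82 89 87 78]
Op 8: note_on(81): all voices busy, STEAL voice 1 (pitch 89, oldest) -> assign | voices=[82 81 87 78]
Op 9: note_on(75): all voices busy, STEAL voice 2 (pitch 87, oldest) -> assign | voices=[82 81 75 78]
Op 10: note_on(83): all voices busy, STEAL voice 3 (pitch 78, oldest) -> assign | voices=[82 81 75 83]
Op 11: note_off(83): free voice 3 | voices=[82 81 75 -]

Answer: 0 2 3 3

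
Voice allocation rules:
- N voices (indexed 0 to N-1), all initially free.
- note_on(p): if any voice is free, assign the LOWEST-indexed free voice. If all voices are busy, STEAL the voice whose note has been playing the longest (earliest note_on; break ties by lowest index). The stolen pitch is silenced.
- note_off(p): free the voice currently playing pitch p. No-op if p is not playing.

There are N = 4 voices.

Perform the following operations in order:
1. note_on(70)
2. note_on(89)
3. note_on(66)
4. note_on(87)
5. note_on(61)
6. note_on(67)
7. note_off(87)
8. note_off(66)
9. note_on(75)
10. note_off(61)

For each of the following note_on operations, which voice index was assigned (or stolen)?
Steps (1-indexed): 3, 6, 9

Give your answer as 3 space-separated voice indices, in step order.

Answer: 2 1 2

Derivation:
Op 1: note_on(70): voice 0 is free -> assigned | voices=[70 - - -]
Op 2: note_on(89): voice 1 is free -> assigned | voices=[70 89 - -]
Op 3: note_on(66): voice 2 is free -> assigned | voices=[70 89 66 -]
Op 4: note_on(87): voice 3 is free -> assigned | voices=[70 89 66 87]
Op 5: note_on(61): all voices busy, STEAL voice 0 (pitch 70, oldest) -> assign | voices=[61 89 66 87]
Op 6: note_on(67): all voices busy, STEAL voice 1 (pitch 89, oldest) -> assign | voices=[61 67 66 87]
Op 7: note_off(87): free voice 3 | voices=[61 67 66 -]
Op 8: note_off(66): free voice 2 | voices=[61 67 - -]
Op 9: note_on(75): voice 2 is free -> assigned | voices=[61 67 75 -]
Op 10: note_off(61): free voice 0 | voices=[- 67 75 -]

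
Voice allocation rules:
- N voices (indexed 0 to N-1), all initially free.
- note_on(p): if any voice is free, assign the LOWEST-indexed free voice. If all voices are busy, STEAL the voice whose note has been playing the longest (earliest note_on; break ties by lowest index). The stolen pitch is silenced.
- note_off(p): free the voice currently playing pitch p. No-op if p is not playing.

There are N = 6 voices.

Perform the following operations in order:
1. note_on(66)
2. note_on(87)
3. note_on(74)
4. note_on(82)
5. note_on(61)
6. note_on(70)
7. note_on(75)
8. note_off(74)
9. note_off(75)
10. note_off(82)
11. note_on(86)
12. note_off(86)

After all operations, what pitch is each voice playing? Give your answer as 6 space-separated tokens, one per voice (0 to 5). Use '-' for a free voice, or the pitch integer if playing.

Answer: - 87 - - 61 70

Derivation:
Op 1: note_on(66): voice 0 is free -> assigned | voices=[66 - - - - -]
Op 2: note_on(87): voice 1 is free -> assigned | voices=[66 87 - - - -]
Op 3: note_on(74): voice 2 is free -> assigned | voices=[66 87 74 - - -]
Op 4: note_on(82): voice 3 is free -> assigned | voices=[66 87 74 82 - -]
Op 5: note_on(61): voice 4 is free -> assigned | voices=[66 87 74 82 61 -]
Op 6: note_on(70): voice 5 is free -> assigned | voices=[66 87 74 82 61 70]
Op 7: note_on(75): all voices busy, STEAL voice 0 (pitch 66, oldest) -> assign | voices=[75 87 74 82 61 70]
Op 8: note_off(74): free voice 2 | voices=[75 87 - 82 61 70]
Op 9: note_off(75): free voice 0 | voices=[- 87 - 82 61 70]
Op 10: note_off(82): free voice 3 | voices=[- 87 - - 61 70]
Op 11: note_on(86): voice 0 is free -> assigned | voices=[86 87 - - 61 70]
Op 12: note_off(86): free voice 0 | voices=[- 87 - - 61 70]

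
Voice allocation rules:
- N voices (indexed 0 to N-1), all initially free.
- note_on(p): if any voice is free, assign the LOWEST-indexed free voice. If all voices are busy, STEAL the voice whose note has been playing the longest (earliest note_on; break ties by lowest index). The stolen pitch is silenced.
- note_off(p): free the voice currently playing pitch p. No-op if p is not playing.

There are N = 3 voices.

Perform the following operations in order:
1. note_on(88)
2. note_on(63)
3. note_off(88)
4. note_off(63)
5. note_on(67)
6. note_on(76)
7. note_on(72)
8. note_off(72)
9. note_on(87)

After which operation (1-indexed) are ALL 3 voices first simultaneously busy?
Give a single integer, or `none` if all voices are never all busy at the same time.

Answer: 7

Derivation:
Op 1: note_on(88): voice 0 is free -> assigned | voices=[88 - -]
Op 2: note_on(63): voice 1 is free -> assigned | voices=[88 63 -]
Op 3: note_off(88): free voice 0 | voices=[- 63 -]
Op 4: note_off(63): free voice 1 | voices=[- - -]
Op 5: note_on(67): voice 0 is free -> assigned | voices=[67 - -]
Op 6: note_on(76): voice 1 is free -> assigned | voices=[67 76 -]
Op 7: note_on(72): voice 2 is free -> assigned | voices=[67 76 72]
Op 8: note_off(72): free voice 2 | voices=[67 76 -]
Op 9: note_on(87): voice 2 is free -> assigned | voices=[67 76 87]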